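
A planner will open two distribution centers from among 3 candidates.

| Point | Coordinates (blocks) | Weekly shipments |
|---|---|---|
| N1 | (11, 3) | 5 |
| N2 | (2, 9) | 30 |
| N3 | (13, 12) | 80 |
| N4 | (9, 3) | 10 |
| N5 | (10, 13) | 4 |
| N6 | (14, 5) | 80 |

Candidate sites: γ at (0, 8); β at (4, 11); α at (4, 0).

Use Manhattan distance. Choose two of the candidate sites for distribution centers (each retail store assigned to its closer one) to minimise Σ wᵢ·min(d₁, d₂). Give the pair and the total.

Evaluate every pair (each demand assigned to the nearer of the two):
  {β, α}: total = 2282
  {γ, β}: total = 2407
  {γ, α}: total = 2840
Best pair: {β, α} with total 2282.

{β, α}, total 2282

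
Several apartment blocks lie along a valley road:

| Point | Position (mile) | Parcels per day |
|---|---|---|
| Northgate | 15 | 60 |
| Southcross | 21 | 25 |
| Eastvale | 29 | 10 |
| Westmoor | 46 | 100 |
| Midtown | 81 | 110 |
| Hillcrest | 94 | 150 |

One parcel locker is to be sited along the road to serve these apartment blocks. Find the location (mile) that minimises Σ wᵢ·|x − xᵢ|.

x = 81

For a sum of weighted absolute distances on a line, the optimum is the weighted median (not the mean). Total weight W = 455; half-weight = 227.5.
Sort by position and accumulate weight:
  mile 15 (Northgate, w=60) → cum 60
  mile 21 (Southcross, w=25) → cum 85
  mile 29 (Eastvale, w=10) → cum 95
  mile 46 (Westmoor, w=100) → cum 195
  mile 81 (Midtown, w=110) → cum 305  ≥ 227.5 → median here
  mile 94 (Hillcrest, w=150) → cum 455
Optimal location: mile 81.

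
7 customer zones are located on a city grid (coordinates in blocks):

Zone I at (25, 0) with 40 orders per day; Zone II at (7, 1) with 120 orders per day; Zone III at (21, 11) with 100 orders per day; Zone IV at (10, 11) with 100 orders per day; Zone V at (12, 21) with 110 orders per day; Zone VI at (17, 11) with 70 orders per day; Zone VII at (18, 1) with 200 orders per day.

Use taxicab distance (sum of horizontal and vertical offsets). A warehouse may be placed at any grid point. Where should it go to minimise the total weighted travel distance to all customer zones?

Manhattan distance separates: Σwᵢ(|x−xᵢ|+|y−yᵢ|) = Σwᵢ|x−xᵢ| + Σwᵢ|y−yᵢ|, so x and y are optimised independently as 1-D weighted medians.
Total weight W = 740; half = 370.
x-coordinate, sorted with cumulative weight:
  x=7 (Zone II, w=120) cum 120
  x=10 (Zone IV, w=100) cum 220
  x=12 (Zone V, w=110) cum 330
  x=17 (Zone VI, w=70) cum 400  ← median
  x=18 (Zone VII, w=200) cum 600
  x=21 (Zone III, w=100) cum 700
  x=25 (Zone I, w=40) cum 740
⇒ x* = 17
y-coordinate, sorted with cumulative weight:
  y=0 (Zone I, w=40) cum 40
  y=1 (Zone II, w=120) cum 160
  y=1 (Zone VII, w=200) cum 360
  y=11 (Zone III, w=100) cum 460  ← median
  y=11 (Zone IV, w=100) cum 560
  y=11 (Zone VI, w=70) cum 630
  y=21 (Zone V, w=110) cum 740
⇒ y* = 11

(17, 11)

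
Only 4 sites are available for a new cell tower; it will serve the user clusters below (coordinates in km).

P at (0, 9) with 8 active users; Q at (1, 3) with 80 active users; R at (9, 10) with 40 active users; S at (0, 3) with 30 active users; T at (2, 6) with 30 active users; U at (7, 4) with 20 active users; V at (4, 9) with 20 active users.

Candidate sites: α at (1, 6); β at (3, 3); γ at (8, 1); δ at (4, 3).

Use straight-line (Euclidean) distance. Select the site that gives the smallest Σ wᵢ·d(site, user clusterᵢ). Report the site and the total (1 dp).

Total weighted distance at each candidate:
  α (1, 6): total = 959.3
  β (3, 3): total = 971.4
  γ (8, 1): total = 1759.0
  δ (4, 3): total = 1053.2
Minimum is at α with total 959.3 km.

α, total 959.3 km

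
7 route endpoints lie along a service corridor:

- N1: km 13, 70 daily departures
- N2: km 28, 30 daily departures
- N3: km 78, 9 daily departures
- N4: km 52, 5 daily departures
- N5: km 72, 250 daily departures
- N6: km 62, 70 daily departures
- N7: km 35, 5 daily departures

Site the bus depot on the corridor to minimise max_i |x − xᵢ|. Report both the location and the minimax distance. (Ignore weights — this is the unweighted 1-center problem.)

location 45.5, max distance 32.5

The 1-center on a line is the midpoint of the two extreme points: leftmost at 13, rightmost at 78.
Optimal location = (13 + 78)/2 = 45.5; maximum distance = (78 − 13)/2 = 32.5.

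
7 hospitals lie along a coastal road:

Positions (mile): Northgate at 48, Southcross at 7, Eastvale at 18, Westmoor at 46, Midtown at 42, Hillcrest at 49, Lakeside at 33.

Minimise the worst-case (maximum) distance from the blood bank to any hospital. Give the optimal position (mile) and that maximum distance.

The 1-center on a line is the midpoint of the two extreme points: leftmost at 7, rightmost at 49.
Optimal location = (7 + 49)/2 = 28; maximum distance = (49 − 7)/2 = 21.

location 28, max distance 21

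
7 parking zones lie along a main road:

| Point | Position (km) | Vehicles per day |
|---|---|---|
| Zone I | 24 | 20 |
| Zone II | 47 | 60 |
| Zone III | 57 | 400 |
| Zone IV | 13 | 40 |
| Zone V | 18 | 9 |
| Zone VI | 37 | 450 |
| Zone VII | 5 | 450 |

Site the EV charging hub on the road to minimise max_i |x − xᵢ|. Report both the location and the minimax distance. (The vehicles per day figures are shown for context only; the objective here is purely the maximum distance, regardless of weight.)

The 1-center on a line is the midpoint of the two extreme points: leftmost at 5, rightmost at 57.
Optimal location = (5 + 57)/2 = 31; maximum distance = (57 − 5)/2 = 26.

location 31, max distance 26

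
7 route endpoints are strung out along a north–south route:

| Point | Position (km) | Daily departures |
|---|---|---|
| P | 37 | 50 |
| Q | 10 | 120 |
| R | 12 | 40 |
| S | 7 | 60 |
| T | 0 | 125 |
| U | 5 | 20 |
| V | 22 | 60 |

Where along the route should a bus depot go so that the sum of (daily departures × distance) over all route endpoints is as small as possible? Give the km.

x = 10

For a sum of weighted absolute distances on a line, the optimum is the weighted median (not the mean). Total weight W = 475; half-weight = 237.5.
Sort by position and accumulate weight:
  km 0 (T, w=125) → cum 125
  km 5 (U, w=20) → cum 145
  km 7 (S, w=60) → cum 205
  km 10 (Q, w=120) → cum 325  ≥ 237.5 → median here
  km 12 (R, w=40) → cum 365
  km 22 (V, w=60) → cum 425
  km 37 (P, w=50) → cum 475
Optimal location: km 10.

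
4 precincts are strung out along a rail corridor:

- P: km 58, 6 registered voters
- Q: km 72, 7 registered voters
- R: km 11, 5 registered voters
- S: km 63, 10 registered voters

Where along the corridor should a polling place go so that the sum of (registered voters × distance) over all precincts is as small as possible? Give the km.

x = 63

For a sum of weighted absolute distances on a line, the optimum is the weighted median (not the mean). Total weight W = 28; half-weight = 14.
Sort by position and accumulate weight:
  km 11 (R, w=5) → cum 5
  km 58 (P, w=6) → cum 11
  km 63 (S, w=10) → cum 21  ≥ 14 → median here
  km 72 (Q, w=7) → cum 28
Optimal location: km 63.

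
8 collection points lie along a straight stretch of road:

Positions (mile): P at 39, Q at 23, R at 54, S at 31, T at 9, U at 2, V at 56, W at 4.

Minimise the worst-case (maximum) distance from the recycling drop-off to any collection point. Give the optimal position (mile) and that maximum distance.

location 29, max distance 27

The 1-center on a line is the midpoint of the two extreme points: leftmost at 2, rightmost at 56.
Optimal location = (2 + 56)/2 = 29; maximum distance = (56 − 2)/2 = 27.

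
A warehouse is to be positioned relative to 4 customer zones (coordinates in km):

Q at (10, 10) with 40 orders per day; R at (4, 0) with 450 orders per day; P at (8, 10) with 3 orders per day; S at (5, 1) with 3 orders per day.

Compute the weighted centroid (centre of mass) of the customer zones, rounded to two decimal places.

(4.51, 0.87)

The minimiser of Σwᵢ‖p−pᵢ‖² is the weighted centroid p* = (Σwᵢpᵢ)/(Σwᵢ).
Σwᵢ = 496.
Σwᵢxᵢ = 40·10 + 450·4 + 3·8 + 3·5 = 2239.
Σwᵢyᵢ = 40·10 + 450·0 + 3·10 + 3·1 = 433.
x* = 2239/496 = 4.51, y* = 433/496 = 0.87.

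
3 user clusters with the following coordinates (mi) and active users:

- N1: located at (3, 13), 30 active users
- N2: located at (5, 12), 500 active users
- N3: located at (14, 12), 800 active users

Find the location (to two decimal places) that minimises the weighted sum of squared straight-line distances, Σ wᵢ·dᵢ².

(10.37, 12.02)

The minimiser of Σwᵢ‖p−pᵢ‖² is the weighted centroid p* = (Σwᵢpᵢ)/(Σwᵢ).
Σwᵢ = 1330.
Σwᵢxᵢ = 30·3 + 500·5 + 800·14 = 13790.
Σwᵢyᵢ = 30·13 + 500·12 + 800·12 = 15990.
x* = 13790/1330 = 10.37, y* = 15990/1330 = 12.02.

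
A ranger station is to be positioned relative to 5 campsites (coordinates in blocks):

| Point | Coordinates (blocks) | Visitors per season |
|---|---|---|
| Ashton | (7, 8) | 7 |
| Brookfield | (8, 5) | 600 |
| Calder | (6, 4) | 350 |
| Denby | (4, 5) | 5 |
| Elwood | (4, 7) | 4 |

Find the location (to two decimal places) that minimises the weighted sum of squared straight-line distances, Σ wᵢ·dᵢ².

(7.23, 4.67)

The minimiser of Σwᵢ‖p−pᵢ‖² is the weighted centroid p* = (Σwᵢpᵢ)/(Σwᵢ).
Σwᵢ = 966.
Σwᵢxᵢ = 7·7 + 600·8 + 350·6 + 5·4 + 4·4 = 6985.
Σwᵢyᵢ = 7·8 + 600·5 + 350·4 + 5·5 + 4·7 = 4509.
x* = 6985/966 = 7.23, y* = 4509/966 = 4.67.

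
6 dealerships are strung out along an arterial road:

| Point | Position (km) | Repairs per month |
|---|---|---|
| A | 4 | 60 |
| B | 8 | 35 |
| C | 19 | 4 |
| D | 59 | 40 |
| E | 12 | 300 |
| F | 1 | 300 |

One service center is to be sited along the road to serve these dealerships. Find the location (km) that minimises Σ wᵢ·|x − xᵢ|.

For a sum of weighted absolute distances on a line, the optimum is the weighted median (not the mean). Total weight W = 739; half-weight = 369.5.
Sort by position and accumulate weight:
  km 1 (F, w=300) → cum 300
  km 4 (A, w=60) → cum 360
  km 8 (B, w=35) → cum 395  ≥ 369.5 → median here
  km 12 (E, w=300) → cum 695
  km 19 (C, w=4) → cum 699
  km 59 (D, w=40) → cum 739
Optimal location: km 8.

x = 8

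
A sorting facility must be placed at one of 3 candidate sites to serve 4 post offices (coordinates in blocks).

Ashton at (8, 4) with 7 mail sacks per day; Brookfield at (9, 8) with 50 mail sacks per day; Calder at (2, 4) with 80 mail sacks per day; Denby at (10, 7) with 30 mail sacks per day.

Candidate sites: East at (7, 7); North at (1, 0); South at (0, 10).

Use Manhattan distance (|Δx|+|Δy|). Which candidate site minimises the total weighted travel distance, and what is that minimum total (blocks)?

East, total 908 blocks

Total weighted distance at each candidate:
  East (7, 7): total = 908
  North (1, 0): total = 1757
  South (0, 10): total = 1678
Minimum is at East with total 908 blocks.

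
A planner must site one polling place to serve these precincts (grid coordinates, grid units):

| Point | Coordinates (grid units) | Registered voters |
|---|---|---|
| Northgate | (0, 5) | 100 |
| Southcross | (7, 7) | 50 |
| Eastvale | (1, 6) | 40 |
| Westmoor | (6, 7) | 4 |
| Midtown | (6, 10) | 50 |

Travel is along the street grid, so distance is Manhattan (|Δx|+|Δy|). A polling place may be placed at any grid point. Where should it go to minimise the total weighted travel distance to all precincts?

(1, 6)

Manhattan distance separates: Σwᵢ(|x−xᵢ|+|y−yᵢ|) = Σwᵢ|x−xᵢ| + Σwᵢ|y−yᵢ|, so x and y are optimised independently as 1-D weighted medians.
Total weight W = 244; half = 122.
x-coordinate, sorted with cumulative weight:
  x=0 (Northgate, w=100) cum 100
  x=1 (Eastvale, w=40) cum 140  ← median
  x=6 (Westmoor, w=4) cum 144
  x=6 (Midtown, w=50) cum 194
  x=7 (Southcross, w=50) cum 244
⇒ x* = 1
y-coordinate, sorted with cumulative weight:
  y=5 (Northgate, w=100) cum 100
  y=6 (Eastvale, w=40) cum 140  ← median
  y=7 (Southcross, w=50) cum 190
  y=7 (Westmoor, w=4) cum 194
  y=10 (Midtown, w=50) cum 244
⇒ y* = 6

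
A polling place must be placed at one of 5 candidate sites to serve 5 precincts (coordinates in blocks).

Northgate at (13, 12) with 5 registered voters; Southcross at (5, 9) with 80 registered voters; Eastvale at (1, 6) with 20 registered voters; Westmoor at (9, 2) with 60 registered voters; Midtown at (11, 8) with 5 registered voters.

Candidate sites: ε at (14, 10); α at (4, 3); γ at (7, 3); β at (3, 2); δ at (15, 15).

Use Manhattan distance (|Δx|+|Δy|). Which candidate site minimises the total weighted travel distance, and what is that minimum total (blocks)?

Total weighted distance at each candidate:
  ε (14, 10): total = 1960
  α (4, 3): total = 1190
  γ (7, 3): total = 1120
  β (3, 2): total = 1370
  δ (15, 15): total = 2960
Minimum is at γ with total 1120 blocks.

γ, total 1120 blocks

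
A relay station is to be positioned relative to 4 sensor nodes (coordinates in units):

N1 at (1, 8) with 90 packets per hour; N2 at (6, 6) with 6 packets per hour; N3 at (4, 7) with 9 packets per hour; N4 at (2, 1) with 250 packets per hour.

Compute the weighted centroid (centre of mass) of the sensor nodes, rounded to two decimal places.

The minimiser of Σwᵢ‖p−pᵢ‖² is the weighted centroid p* = (Σwᵢpᵢ)/(Σwᵢ).
Σwᵢ = 355.
Σwᵢxᵢ = 90·1 + 6·6 + 9·4 + 250·2 = 662.
Σwᵢyᵢ = 90·8 + 6·6 + 9·7 + 250·1 = 1069.
x* = 662/355 = 1.86, y* = 1069/355 = 3.01.

(1.86, 3.01)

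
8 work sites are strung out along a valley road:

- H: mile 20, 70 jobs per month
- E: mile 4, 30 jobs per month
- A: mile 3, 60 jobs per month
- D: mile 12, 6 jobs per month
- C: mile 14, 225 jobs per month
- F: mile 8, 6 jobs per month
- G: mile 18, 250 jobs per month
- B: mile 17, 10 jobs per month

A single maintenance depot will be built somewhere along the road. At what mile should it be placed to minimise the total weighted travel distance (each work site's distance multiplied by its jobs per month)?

x = 17

For a sum of weighted absolute distances on a line, the optimum is the weighted median (not the mean). Total weight W = 657; half-weight = 328.5.
Sort by position and accumulate weight:
  mile 3 (A, w=60) → cum 60
  mile 4 (E, w=30) → cum 90
  mile 8 (F, w=6) → cum 96
  mile 12 (D, w=6) → cum 102
  mile 14 (C, w=225) → cum 327
  mile 17 (B, w=10) → cum 337  ≥ 328.5 → median here
  mile 18 (G, w=250) → cum 587
  mile 20 (H, w=70) → cum 657
Optimal location: mile 17.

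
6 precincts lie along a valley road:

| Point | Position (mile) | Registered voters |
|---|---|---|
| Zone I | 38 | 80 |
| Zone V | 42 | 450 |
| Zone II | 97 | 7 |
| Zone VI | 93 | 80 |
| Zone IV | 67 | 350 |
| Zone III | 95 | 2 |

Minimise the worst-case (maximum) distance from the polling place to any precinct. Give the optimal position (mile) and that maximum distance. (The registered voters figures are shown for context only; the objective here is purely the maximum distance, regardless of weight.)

location 67.5, max distance 29.5

The 1-center on a line is the midpoint of the two extreme points: leftmost at 38, rightmost at 97.
Optimal location = (38 + 97)/2 = 67.5; maximum distance = (97 − 38)/2 = 29.5.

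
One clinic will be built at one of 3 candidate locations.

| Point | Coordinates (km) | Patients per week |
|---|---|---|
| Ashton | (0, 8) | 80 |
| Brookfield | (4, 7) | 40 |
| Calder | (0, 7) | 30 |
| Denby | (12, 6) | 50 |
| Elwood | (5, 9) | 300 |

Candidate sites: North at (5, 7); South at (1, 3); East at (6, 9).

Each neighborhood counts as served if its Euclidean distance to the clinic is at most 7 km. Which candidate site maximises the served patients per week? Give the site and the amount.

East, covering 500

Coverage radius r = 7 km; a point is covered iff (Δx)²+(Δy)² ≤ 7² = 49.
  North (5, 7): covers {Ashton, Brookfield, Calder, Elwood} → 450
  South (1, 3): covers {Ashton, Brookfield, Calder} → 150
  East (6, 9): covers {Ashton, Brookfield, Calder, Denby, Elwood} → 500
Maximum coverage at East: 500 patients per week.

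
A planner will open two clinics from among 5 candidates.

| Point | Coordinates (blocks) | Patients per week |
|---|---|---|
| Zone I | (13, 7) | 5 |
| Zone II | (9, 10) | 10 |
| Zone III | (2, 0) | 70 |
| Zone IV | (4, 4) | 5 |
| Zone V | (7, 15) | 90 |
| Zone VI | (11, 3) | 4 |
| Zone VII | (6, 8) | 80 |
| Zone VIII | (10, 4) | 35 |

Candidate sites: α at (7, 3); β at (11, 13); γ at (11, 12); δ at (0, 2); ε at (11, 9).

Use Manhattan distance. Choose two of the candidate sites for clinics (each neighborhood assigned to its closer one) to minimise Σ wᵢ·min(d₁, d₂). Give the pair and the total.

Evaluate every pair (each demand assigned to the nearer of the two):
  {α, β}: total = 1846
  {α, γ}: total = 1921
  {δ, ε}: total = 1974
  {γ, δ}: total = 2086
  {β, δ}: total = 2130
  {α, δ}: total = 2156
  {α, ε}: total = 2166
  {β, ε}: total = 2624
  {γ, ε}: total = 2714
  {β, γ}: total = 3231
Best pair: {α, β} with total 1846.

{α, β}, total 1846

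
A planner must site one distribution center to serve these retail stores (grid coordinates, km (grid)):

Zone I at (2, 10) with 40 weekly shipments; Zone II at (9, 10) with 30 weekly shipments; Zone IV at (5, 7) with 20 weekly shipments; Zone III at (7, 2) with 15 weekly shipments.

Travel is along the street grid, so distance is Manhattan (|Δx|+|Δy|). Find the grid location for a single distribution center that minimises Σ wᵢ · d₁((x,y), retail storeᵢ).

(5, 10)

Manhattan distance separates: Σwᵢ(|x−xᵢ|+|y−yᵢ|) = Σwᵢ|x−xᵢ| + Σwᵢ|y−yᵢ|, so x and y are optimised independently as 1-D weighted medians.
Total weight W = 105; half = 52.5.
x-coordinate, sorted with cumulative weight:
  x=2 (Zone I, w=40) cum 40
  x=5 (Zone IV, w=20) cum 60  ← median
  x=7 (Zone III, w=15) cum 75
  x=9 (Zone II, w=30) cum 105
⇒ x* = 5
y-coordinate, sorted with cumulative weight:
  y=2 (Zone III, w=15) cum 15
  y=7 (Zone IV, w=20) cum 35
  y=10 (Zone I, w=40) cum 75  ← median
  y=10 (Zone II, w=30) cum 105
⇒ y* = 10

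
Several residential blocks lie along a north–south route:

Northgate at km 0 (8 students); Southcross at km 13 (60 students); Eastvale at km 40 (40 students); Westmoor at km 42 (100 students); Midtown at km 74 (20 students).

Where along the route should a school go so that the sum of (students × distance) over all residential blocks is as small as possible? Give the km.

For a sum of weighted absolute distances on a line, the optimum is the weighted median (not the mean). Total weight W = 228; half-weight = 114.
Sort by position and accumulate weight:
  km 0 (Northgate, w=8) → cum 8
  km 13 (Southcross, w=60) → cum 68
  km 40 (Eastvale, w=40) → cum 108
  km 42 (Westmoor, w=100) → cum 208  ≥ 114 → median here
  km 74 (Midtown, w=20) → cum 228
Optimal location: km 42.

x = 42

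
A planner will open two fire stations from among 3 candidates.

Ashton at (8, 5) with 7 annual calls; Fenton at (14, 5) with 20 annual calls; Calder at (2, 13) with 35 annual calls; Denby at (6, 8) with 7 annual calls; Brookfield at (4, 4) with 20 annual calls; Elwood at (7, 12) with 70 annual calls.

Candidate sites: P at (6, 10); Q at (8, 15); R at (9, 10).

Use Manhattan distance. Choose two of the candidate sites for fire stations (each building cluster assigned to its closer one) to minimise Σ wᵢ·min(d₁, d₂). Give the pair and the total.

{P, R}, total 871

Evaluate every pair (each demand assigned to the nearer of the two):
  {P, R}: total = 871
  {P, Q}: total = 938
  {Q, R}: total = 1057
Best pair: {P, R} with total 871.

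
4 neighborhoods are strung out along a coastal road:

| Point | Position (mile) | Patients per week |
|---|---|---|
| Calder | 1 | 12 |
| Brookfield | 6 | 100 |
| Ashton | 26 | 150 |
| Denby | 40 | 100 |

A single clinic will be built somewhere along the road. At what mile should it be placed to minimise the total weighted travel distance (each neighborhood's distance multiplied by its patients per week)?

x = 26

For a sum of weighted absolute distances on a line, the optimum is the weighted median (not the mean). Total weight W = 362; half-weight = 181.
Sort by position and accumulate weight:
  mile 1 (Calder, w=12) → cum 12
  mile 6 (Brookfield, w=100) → cum 112
  mile 26 (Ashton, w=150) → cum 262  ≥ 181 → median here
  mile 40 (Denby, w=100) → cum 362
Optimal location: mile 26.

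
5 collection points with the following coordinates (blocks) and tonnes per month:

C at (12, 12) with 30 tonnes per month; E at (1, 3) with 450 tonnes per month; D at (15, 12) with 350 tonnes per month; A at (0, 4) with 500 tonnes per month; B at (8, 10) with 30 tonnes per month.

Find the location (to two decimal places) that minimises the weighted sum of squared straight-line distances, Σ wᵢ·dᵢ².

(4.63, 6.04)

The minimiser of Σwᵢ‖p−pᵢ‖² is the weighted centroid p* = (Σwᵢpᵢ)/(Σwᵢ).
Σwᵢ = 1360.
Σwᵢxᵢ = 30·12 + 450·1 + 350·15 + 500·0 + 30·8 = 6300.
Σwᵢyᵢ = 30·12 + 450·3 + 350·12 + 500·4 + 30·10 = 8210.
x* = 6300/1360 = 4.63, y* = 8210/1360 = 6.04.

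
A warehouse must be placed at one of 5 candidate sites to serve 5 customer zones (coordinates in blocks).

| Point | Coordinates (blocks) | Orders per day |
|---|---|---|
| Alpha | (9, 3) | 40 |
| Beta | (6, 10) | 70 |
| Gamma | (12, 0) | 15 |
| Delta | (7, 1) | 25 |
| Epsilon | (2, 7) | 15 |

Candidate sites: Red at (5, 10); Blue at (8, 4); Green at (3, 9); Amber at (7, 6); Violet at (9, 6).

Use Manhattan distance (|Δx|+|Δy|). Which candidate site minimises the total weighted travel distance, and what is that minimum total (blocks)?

Total weighted distance at each candidate:
  Red (5, 10): total = 1130
  Blue (8, 4): total = 995
  Green (3, 9): total = 1375
  Amber (7, 6): total = 930
  Violet (9, 6): total = 1040
Minimum is at Amber with total 930 blocks.

Amber, total 930 blocks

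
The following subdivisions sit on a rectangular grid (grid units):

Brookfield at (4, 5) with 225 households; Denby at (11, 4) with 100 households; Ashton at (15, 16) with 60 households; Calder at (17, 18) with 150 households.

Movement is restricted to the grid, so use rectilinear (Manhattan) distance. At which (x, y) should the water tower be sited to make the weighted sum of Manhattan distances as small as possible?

Manhattan distance separates: Σwᵢ(|x−xᵢ|+|y−yᵢ|) = Σwᵢ|x−xᵢ| + Σwᵢ|y−yᵢ|, so x and y are optimised independently as 1-D weighted medians.
Total weight W = 535; half = 267.5.
x-coordinate, sorted with cumulative weight:
  x=4 (Brookfield, w=225) cum 225
  x=11 (Denby, w=100) cum 325  ← median
  x=15 (Ashton, w=60) cum 385
  x=17 (Calder, w=150) cum 535
⇒ x* = 11
y-coordinate, sorted with cumulative weight:
  y=4 (Denby, w=100) cum 100
  y=5 (Brookfield, w=225) cum 325  ← median
  y=16 (Ashton, w=60) cum 385
  y=18 (Calder, w=150) cum 535
⇒ y* = 5

(11, 5)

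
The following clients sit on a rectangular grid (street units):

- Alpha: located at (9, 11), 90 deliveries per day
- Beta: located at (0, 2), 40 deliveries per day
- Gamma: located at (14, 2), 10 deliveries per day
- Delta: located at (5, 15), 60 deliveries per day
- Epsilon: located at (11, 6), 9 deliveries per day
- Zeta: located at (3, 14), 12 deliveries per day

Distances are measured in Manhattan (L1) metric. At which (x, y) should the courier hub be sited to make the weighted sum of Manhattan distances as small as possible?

(5, 11)

Manhattan distance separates: Σwᵢ(|x−xᵢ|+|y−yᵢ|) = Σwᵢ|x−xᵢ| + Σwᵢ|y−yᵢ|, so x and y are optimised independently as 1-D weighted medians.
Total weight W = 221; half = 110.5.
x-coordinate, sorted with cumulative weight:
  x=0 (Beta, w=40) cum 40
  x=3 (Zeta, w=12) cum 52
  x=5 (Delta, w=60) cum 112  ← median
  x=9 (Alpha, w=90) cum 202
  x=11 (Epsilon, w=9) cum 211
  x=14 (Gamma, w=10) cum 221
⇒ x* = 5
y-coordinate, sorted with cumulative weight:
  y=2 (Beta, w=40) cum 40
  y=2 (Gamma, w=10) cum 50
  y=6 (Epsilon, w=9) cum 59
  y=11 (Alpha, w=90) cum 149  ← median
  y=14 (Zeta, w=12) cum 161
  y=15 (Delta, w=60) cum 221
⇒ y* = 11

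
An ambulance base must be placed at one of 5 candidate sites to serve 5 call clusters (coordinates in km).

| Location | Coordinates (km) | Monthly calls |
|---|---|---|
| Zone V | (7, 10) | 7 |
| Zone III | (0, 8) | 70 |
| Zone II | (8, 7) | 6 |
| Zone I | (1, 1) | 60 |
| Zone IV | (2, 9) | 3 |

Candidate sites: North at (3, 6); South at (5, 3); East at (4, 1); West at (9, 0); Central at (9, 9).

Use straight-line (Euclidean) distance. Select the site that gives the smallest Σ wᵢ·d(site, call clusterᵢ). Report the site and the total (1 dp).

North, total 655.2 km

Total weighted distance at each candidate:
  North (3, 6): total = 655.2
  South (5, 3): total = 864.4
  East (4, 1): total = 878.8
  West (9, 0): total = 1474.7
  Central (9, 9): total = 1362.8
Minimum is at North with total 655.2 km.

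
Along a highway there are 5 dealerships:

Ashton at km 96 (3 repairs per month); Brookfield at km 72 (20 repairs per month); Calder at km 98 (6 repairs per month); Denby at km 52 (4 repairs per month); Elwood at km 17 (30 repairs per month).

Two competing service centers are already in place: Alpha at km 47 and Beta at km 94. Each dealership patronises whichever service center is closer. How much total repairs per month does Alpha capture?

The indifferent point is the midpoint (47+94)/2 = 70.5; dealerships left of it (closer to Alpha at 47) go to Alpha, those right go to Beta.
  Elwood at 17 (w=30) → Alpha
  Denby at 52 (w=4) → Alpha
  Brookfield at 72 (w=20) → Beta
  Ashton at 96 (w=3) → Beta
  Calder at 98 (w=6) → Beta
Alpha captures 34; Beta captures 29.

34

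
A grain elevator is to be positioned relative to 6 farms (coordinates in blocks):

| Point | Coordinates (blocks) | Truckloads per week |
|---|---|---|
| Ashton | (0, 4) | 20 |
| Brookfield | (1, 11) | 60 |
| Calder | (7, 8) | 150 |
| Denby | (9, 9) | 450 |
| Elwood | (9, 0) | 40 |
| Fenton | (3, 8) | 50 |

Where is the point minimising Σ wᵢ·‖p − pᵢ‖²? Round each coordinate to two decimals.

The minimiser of Σwᵢ‖p−pᵢ‖² is the weighted centroid p* = (Σwᵢpᵢ)/(Σwᵢ).
Σwᵢ = 770.
Σwᵢxᵢ = 20·0 + 60·1 + 150·7 + 450·9 + 40·9 + 50·3 = 5670.
Σwᵢyᵢ = 20·4 + 60·11 + 150·8 + 450·9 + 40·0 + 50·8 = 6390.
x* = 5670/770 = 7.36, y* = 6390/770 = 8.30.

(7.36, 8.30)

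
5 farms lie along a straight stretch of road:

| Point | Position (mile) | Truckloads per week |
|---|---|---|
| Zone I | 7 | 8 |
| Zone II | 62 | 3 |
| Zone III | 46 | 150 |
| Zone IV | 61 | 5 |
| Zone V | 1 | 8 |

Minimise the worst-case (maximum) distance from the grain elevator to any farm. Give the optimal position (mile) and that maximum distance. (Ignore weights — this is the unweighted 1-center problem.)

The 1-center on a line is the midpoint of the two extreme points: leftmost at 1, rightmost at 62.
Optimal location = (1 + 62)/2 = 31.5; maximum distance = (62 − 1)/2 = 30.5.

location 31.5, max distance 30.5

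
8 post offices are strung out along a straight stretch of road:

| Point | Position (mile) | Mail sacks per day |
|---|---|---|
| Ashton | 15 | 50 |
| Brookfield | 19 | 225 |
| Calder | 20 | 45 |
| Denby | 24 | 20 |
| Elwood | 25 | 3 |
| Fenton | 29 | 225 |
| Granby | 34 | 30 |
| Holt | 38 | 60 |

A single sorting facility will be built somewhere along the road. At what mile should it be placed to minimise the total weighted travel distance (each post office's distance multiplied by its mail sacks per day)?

For a sum of weighted absolute distances on a line, the optimum is the weighted median (not the mean). Total weight W = 658; half-weight = 329.
Sort by position and accumulate weight:
  mile 15 (Ashton, w=50) → cum 50
  mile 19 (Brookfield, w=225) → cum 275
  mile 20 (Calder, w=45) → cum 320
  mile 24 (Denby, w=20) → cum 340  ≥ 329 → median here
  mile 25 (Elwood, w=3) → cum 343
  mile 29 (Fenton, w=225) → cum 568
  mile 34 (Granby, w=30) → cum 598
  mile 38 (Holt, w=60) → cum 658
Optimal location: mile 24.

x = 24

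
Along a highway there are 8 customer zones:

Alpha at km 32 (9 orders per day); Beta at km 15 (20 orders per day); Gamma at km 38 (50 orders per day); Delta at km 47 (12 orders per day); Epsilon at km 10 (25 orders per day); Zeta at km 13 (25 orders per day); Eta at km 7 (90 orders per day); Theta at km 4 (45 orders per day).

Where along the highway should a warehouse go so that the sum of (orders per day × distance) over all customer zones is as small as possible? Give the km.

x = 10

For a sum of weighted absolute distances on a line, the optimum is the weighted median (not the mean). Total weight W = 276; half-weight = 138.
Sort by position and accumulate weight:
  km 4 (Theta, w=45) → cum 45
  km 7 (Eta, w=90) → cum 135
  km 10 (Epsilon, w=25) → cum 160  ≥ 138 → median here
  km 13 (Zeta, w=25) → cum 185
  km 15 (Beta, w=20) → cum 205
  km 32 (Alpha, w=9) → cum 214
  km 38 (Gamma, w=50) → cum 264
  km 47 (Delta, w=12) → cum 276
Optimal location: km 10.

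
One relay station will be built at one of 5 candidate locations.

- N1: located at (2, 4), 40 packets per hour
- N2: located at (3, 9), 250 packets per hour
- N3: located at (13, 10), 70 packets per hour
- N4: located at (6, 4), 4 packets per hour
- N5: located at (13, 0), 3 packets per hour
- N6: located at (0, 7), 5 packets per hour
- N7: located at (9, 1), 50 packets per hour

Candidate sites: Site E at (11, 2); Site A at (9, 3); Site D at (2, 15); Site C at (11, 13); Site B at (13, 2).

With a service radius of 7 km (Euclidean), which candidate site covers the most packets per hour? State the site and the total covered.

Coverage radius r = 7 km; a point is covered iff (Δx)²+(Δy)² ≤ 7² = 49.
  Site E (11, 2): covers {N4, N5, N7} → 57
  Site A (9, 3): covers {N4, N5, N7} → 57
  Site D (2, 15): covers {N2} → 250
  Site C (11, 13): covers {N3} → 70
  Site B (13, 2): covers {N5, N7} → 53
Maximum coverage at Site D: 250 packets per hour.

Site D, covering 250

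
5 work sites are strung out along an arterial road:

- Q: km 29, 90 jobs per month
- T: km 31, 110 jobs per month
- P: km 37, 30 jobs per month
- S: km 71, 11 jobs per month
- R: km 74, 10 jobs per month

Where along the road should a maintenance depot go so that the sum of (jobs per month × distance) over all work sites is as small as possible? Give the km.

x = 31

For a sum of weighted absolute distances on a line, the optimum is the weighted median (not the mean). Total weight W = 251; half-weight = 125.5.
Sort by position and accumulate weight:
  km 29 (Q, w=90) → cum 90
  km 31 (T, w=110) → cum 200  ≥ 125.5 → median here
  km 37 (P, w=30) → cum 230
  km 71 (S, w=11) → cum 241
  km 74 (R, w=10) → cum 251
Optimal location: km 31.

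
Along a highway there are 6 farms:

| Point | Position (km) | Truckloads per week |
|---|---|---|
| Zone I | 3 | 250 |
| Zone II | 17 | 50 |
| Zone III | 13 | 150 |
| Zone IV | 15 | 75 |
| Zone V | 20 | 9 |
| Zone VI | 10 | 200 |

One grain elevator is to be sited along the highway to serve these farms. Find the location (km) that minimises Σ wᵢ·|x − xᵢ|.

x = 10

For a sum of weighted absolute distances on a line, the optimum is the weighted median (not the mean). Total weight W = 734; half-weight = 367.
Sort by position and accumulate weight:
  km 3 (Zone I, w=250) → cum 250
  km 10 (Zone VI, w=200) → cum 450  ≥ 367 → median here
  km 13 (Zone III, w=150) → cum 600
  km 15 (Zone IV, w=75) → cum 675
  km 17 (Zone II, w=50) → cum 725
  km 20 (Zone V, w=9) → cum 734
Optimal location: km 10.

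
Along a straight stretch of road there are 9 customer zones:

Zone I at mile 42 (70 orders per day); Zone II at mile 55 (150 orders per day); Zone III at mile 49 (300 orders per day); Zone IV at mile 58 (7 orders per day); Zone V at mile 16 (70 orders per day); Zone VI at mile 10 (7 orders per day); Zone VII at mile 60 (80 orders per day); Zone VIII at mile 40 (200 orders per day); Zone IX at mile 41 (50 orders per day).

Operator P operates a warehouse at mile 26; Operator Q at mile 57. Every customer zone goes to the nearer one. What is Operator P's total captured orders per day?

The indifferent point is the midpoint (26+57)/2 = 41.5; customer zones left of it (closer to Operator P at 26) go to Operator P, those right go to Operator Q.
  Zone VI at 10 (w=7) → Operator P
  Zone V at 16 (w=70) → Operator P
  Zone VIII at 40 (w=200) → Operator P
  Zone IX at 41 (w=50) → Operator P
  Zone I at 42 (w=70) → Operator Q
  Zone III at 49 (w=300) → Operator Q
  Zone II at 55 (w=150) → Operator Q
  Zone IV at 58 (w=7) → Operator Q
  Zone VII at 60 (w=80) → Operator Q
Operator P captures 327; Operator Q captures 607.

327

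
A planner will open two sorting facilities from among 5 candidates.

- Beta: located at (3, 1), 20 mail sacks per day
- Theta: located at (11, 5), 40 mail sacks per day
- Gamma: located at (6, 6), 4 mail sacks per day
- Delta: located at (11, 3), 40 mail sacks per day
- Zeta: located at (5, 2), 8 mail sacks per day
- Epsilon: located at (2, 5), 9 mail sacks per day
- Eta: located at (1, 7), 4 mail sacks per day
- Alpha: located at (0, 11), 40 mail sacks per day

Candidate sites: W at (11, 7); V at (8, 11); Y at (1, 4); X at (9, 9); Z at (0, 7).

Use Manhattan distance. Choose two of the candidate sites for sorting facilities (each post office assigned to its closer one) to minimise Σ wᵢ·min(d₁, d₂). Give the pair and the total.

{W, Z}, total 724

Evaluate every pair (each demand assigned to the nearer of the two):
  {W, Z}: total = 724
  {W, Y}: total = 762
  {X, Z}: total = 1044
  {Y, X}: total = 1082
  {W, V}: total = 1091
  {W, X}: total = 1211
  {Y, Z}: total = 1238
  {V, Z}: total = 1288
  {V, Y}: total = 1326
  {V, X}: total = 1411
Best pair: {W, Z} with total 724.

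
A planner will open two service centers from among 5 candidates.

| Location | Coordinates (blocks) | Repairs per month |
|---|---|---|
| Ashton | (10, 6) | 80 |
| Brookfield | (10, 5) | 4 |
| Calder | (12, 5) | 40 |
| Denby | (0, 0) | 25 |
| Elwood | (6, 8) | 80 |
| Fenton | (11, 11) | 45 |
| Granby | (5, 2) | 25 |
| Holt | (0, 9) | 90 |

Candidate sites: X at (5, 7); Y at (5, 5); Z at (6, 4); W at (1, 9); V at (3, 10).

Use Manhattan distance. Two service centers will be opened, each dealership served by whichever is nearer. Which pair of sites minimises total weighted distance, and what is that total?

{X, W}, total 1943

Evaluate every pair (each demand assigned to the nearer of the two):
  {X, W}: total = 1943
  {Y, W}: total = 2055
  {Z, W}: total = 2055
  {Y, V}: total = 2190
  {Z, V}: total = 2190
  {X, V}: total = 2218
  {X, Y}: total = 2345
  {X, Z}: total = 2345
  {Y, Z}: total = 2775
  {W, V}: total = 2883
Best pair: {X, W} with total 1943.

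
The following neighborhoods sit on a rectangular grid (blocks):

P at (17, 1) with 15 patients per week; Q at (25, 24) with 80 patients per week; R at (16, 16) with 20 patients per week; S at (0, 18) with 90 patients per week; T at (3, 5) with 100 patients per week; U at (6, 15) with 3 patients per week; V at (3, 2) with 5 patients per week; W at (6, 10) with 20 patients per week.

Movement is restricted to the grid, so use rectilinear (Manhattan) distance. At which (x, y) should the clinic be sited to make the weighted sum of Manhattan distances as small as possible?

(3, 18)

Manhattan distance separates: Σwᵢ(|x−xᵢ|+|y−yᵢ|) = Σwᵢ|x−xᵢ| + Σwᵢ|y−yᵢ|, so x and y are optimised independently as 1-D weighted medians.
Total weight W = 333; half = 166.5.
x-coordinate, sorted with cumulative weight:
  x=0 (S, w=90) cum 90
  x=3 (T, w=100) cum 190  ← median
  x=3 (V, w=5) cum 195
  x=6 (U, w=3) cum 198
  x=6 (W, w=20) cum 218
  x=16 (R, w=20) cum 238
  x=17 (P, w=15) cum 253
  x=25 (Q, w=80) cum 333
⇒ x* = 3
y-coordinate, sorted with cumulative weight:
  y=1 (P, w=15) cum 15
  y=2 (V, w=5) cum 20
  y=5 (T, w=100) cum 120
  y=10 (W, w=20) cum 140
  y=15 (U, w=3) cum 143
  y=16 (R, w=20) cum 163
  y=18 (S, w=90) cum 253  ← median
  y=24 (Q, w=80) cum 333
⇒ y* = 18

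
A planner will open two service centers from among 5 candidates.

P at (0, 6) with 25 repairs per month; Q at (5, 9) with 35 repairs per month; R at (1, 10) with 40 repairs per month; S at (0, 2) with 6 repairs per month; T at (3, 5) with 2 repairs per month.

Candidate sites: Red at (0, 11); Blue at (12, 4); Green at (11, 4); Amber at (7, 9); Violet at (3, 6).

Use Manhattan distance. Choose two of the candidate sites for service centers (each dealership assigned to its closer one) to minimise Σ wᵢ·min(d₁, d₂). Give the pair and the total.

{Red, Amber}, total 345

Evaluate every pair (each demand assigned to the nearer of the two):
  {Red, Amber}: total = 345
  {Red, Violet}: total = 374
  {Amber, Violet}: total = 429
  {Red, Blue}: total = 522
  {Red, Green}: total = 522
  {Blue, Violet}: total = 534
  {Green, Violet}: total = 534
  {Green, Amber}: total = 694
  {Blue, Amber}: total = 700
  {Blue, Green}: total = 1446
Best pair: {Red, Amber} with total 345.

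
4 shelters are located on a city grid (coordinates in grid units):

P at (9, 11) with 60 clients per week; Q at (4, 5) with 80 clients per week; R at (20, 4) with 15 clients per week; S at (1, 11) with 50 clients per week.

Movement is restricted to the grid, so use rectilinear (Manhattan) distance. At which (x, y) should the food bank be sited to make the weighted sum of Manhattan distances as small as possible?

(4, 11)

Manhattan distance separates: Σwᵢ(|x−xᵢ|+|y−yᵢ|) = Σwᵢ|x−xᵢ| + Σwᵢ|y−yᵢ|, so x and y are optimised independently as 1-D weighted medians.
Total weight W = 205; half = 102.5.
x-coordinate, sorted with cumulative weight:
  x=1 (S, w=50) cum 50
  x=4 (Q, w=80) cum 130  ← median
  x=9 (P, w=60) cum 190
  x=20 (R, w=15) cum 205
⇒ x* = 4
y-coordinate, sorted with cumulative weight:
  y=4 (R, w=15) cum 15
  y=5 (Q, w=80) cum 95
  y=11 (P, w=60) cum 155  ← median
  y=11 (S, w=50) cum 205
⇒ y* = 11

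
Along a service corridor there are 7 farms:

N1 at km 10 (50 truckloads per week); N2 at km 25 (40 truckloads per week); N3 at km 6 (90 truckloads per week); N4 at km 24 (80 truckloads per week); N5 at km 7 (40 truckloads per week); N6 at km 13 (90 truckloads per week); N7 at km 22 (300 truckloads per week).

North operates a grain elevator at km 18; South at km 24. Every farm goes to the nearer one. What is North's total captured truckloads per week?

The indifferent point is the midpoint (18+24)/2 = 21; farms left of it (closer to North at 18) go to North, those right go to South.
  N3 at 6 (w=90) → North
  N5 at 7 (w=40) → North
  N1 at 10 (w=50) → North
  N6 at 13 (w=90) → North
  N7 at 22 (w=300) → South
  N4 at 24 (w=80) → South
  N2 at 25 (w=40) → South
North captures 270; South captures 420.

270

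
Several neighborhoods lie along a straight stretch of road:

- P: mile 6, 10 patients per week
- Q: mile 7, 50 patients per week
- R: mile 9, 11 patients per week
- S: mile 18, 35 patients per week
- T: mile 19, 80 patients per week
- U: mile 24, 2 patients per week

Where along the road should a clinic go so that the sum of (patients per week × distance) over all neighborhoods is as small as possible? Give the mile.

For a sum of weighted absolute distances on a line, the optimum is the weighted median (not the mean). Total weight W = 188; half-weight = 94.
Sort by position and accumulate weight:
  mile 6 (P, w=10) → cum 10
  mile 7 (Q, w=50) → cum 60
  mile 9 (R, w=11) → cum 71
  mile 18 (S, w=35) → cum 106  ≥ 94 → median here
  mile 19 (T, w=80) → cum 186
  mile 24 (U, w=2) → cum 188
Optimal location: mile 18.

x = 18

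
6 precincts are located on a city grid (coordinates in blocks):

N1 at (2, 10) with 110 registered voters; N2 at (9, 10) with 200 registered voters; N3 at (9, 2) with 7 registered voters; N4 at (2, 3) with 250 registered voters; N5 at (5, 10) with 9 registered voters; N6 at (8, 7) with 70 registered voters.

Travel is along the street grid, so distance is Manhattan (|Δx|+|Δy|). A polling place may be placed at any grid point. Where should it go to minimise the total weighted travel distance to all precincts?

Manhattan distance separates: Σwᵢ(|x−xᵢ|+|y−yᵢ|) = Σwᵢ|x−xᵢ| + Σwᵢ|y−yᵢ|, so x and y are optimised independently as 1-D weighted medians.
Total weight W = 646; half = 323.
x-coordinate, sorted with cumulative weight:
  x=2 (N1, w=110) cum 110
  x=2 (N4, w=250) cum 360  ← median
  x=5 (N5, w=9) cum 369
  x=8 (N6, w=70) cum 439
  x=9 (N2, w=200) cum 639
  x=9 (N3, w=7) cum 646
⇒ x* = 2
y-coordinate, sorted with cumulative weight:
  y=2 (N3, w=7) cum 7
  y=3 (N4, w=250) cum 257
  y=7 (N6, w=70) cum 327  ← median
  y=10 (N1, w=110) cum 437
  y=10 (N2, w=200) cum 637
  y=10 (N5, w=9) cum 646
⇒ y* = 7

(2, 7)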